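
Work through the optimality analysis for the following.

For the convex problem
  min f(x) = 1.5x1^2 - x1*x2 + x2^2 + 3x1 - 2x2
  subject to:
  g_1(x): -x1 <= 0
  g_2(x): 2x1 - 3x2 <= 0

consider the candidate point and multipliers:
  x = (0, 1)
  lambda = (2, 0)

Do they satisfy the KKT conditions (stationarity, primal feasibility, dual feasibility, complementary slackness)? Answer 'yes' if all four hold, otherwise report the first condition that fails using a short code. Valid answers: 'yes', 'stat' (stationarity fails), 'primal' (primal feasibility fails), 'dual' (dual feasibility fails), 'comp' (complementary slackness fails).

Gradient of f: grad f(x) = Q x + c = (2, 0)
Constraint values g_i(x) = a_i^T x - b_i:
  g_1((0, 1)) = 0
  g_2((0, 1)) = -3
Stationarity residual: grad f(x) + sum_i lambda_i a_i = (0, 0)
  -> stationarity OK
Primal feasibility (all g_i <= 0): OK
Dual feasibility (all lambda_i >= 0): OK
Complementary slackness (lambda_i * g_i(x) = 0 for all i): OK

Verdict: yes, KKT holds.

yes


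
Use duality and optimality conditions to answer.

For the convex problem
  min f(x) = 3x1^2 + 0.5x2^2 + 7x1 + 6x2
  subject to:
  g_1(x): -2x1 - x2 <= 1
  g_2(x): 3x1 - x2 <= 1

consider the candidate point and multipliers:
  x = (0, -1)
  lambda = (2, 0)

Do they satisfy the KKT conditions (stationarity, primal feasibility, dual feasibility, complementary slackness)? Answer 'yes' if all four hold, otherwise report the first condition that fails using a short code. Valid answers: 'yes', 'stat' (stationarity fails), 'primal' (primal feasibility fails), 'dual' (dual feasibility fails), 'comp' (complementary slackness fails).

Gradient of f: grad f(x) = Q x + c = (7, 5)
Constraint values g_i(x) = a_i^T x - b_i:
  g_1((0, -1)) = 0
  g_2((0, -1)) = 0
Stationarity residual: grad f(x) + sum_i lambda_i a_i = (3, 3)
  -> stationarity FAILS
Primal feasibility (all g_i <= 0): OK
Dual feasibility (all lambda_i >= 0): OK
Complementary slackness (lambda_i * g_i(x) = 0 for all i): OK

Verdict: the first failing condition is stationarity -> stat.

stat


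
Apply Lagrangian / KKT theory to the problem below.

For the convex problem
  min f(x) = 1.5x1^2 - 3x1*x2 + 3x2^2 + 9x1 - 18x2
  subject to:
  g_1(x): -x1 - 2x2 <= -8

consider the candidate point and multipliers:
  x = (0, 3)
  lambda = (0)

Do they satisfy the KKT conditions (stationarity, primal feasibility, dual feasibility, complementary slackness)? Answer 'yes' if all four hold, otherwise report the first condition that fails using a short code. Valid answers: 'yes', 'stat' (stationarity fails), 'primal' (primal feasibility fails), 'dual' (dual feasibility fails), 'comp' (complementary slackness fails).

Gradient of f: grad f(x) = Q x + c = (0, 0)
Constraint values g_i(x) = a_i^T x - b_i:
  g_1((0, 3)) = 2
Stationarity residual: grad f(x) + sum_i lambda_i a_i = (0, 0)
  -> stationarity OK
Primal feasibility (all g_i <= 0): FAILS
Dual feasibility (all lambda_i >= 0): OK
Complementary slackness (lambda_i * g_i(x) = 0 for all i): OK

Verdict: the first failing condition is primal_feasibility -> primal.

primal


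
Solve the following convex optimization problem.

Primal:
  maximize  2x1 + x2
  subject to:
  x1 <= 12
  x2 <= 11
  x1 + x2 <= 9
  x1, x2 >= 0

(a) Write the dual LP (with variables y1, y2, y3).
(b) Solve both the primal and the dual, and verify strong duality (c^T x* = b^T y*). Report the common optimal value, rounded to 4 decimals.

The standard primal-dual pair for 'max c^T x s.t. A x <= b, x >= 0' is:
  Dual:  min b^T y  s.t.  A^T y >= c,  y >= 0.

So the dual LP is:
  minimize  12y1 + 11y2 + 9y3
  subject to:
    y1 + y3 >= 2
    y2 + y3 >= 1
    y1, y2, y3 >= 0

Solving the primal: x* = (9, 0).
  primal value c^T x* = 18.
Solving the dual: y* = (0, 0, 2).
  dual value b^T y* = 18.
Strong duality: c^T x* = b^T y*. Confirmed.

18


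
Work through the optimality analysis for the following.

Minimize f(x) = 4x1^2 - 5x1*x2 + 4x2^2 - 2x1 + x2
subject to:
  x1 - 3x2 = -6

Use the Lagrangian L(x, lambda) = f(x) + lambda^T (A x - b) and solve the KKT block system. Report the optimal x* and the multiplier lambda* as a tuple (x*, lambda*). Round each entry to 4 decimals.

Form the Lagrangian:
  L(x, lambda) = (1/2) x^T Q x + c^T x + lambda^T (A x - b)
Stationarity (grad_x L = 0): Q x + c + A^T lambda = 0.
Primal feasibility: A x = b.

This gives the KKT block system:
  [ Q   A^T ] [ x     ]   [-c ]
  [ A    0  ] [ lambda ] = [ b ]

Solving the linear system:
  x*      = (1.14, 2.38)
  lambda* = (4.78)
  f(x*)   = 14.39

x* = (1.14, 2.38), lambda* = (4.78)


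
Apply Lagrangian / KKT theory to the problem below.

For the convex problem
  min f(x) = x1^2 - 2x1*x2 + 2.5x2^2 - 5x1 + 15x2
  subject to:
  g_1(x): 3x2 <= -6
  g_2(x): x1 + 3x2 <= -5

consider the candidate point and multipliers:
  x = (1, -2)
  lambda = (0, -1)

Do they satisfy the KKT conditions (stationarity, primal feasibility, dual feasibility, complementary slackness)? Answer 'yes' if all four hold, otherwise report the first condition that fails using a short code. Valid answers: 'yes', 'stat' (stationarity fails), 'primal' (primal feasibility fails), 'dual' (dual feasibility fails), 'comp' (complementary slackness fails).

Gradient of f: grad f(x) = Q x + c = (1, 3)
Constraint values g_i(x) = a_i^T x - b_i:
  g_1((1, -2)) = 0
  g_2((1, -2)) = 0
Stationarity residual: grad f(x) + sum_i lambda_i a_i = (0, 0)
  -> stationarity OK
Primal feasibility (all g_i <= 0): OK
Dual feasibility (all lambda_i >= 0): FAILS
Complementary slackness (lambda_i * g_i(x) = 0 for all i): OK

Verdict: the first failing condition is dual_feasibility -> dual.

dual


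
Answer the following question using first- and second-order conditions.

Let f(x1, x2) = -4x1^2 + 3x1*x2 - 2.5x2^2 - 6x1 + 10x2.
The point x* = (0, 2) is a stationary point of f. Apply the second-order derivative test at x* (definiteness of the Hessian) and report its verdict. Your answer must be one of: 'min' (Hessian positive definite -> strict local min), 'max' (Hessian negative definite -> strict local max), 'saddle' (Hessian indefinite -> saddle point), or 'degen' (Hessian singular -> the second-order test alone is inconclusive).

Compute the Hessian H = grad^2 f:
  H = [[-8, 3], [3, -5]]
Verify stationarity: grad f(x*) = H x* + g = (0, 0).
Eigenvalues of H: -9.8541, -3.1459.
Both eigenvalues < 0, so H is negative definite -> x* is a strict local max.

max


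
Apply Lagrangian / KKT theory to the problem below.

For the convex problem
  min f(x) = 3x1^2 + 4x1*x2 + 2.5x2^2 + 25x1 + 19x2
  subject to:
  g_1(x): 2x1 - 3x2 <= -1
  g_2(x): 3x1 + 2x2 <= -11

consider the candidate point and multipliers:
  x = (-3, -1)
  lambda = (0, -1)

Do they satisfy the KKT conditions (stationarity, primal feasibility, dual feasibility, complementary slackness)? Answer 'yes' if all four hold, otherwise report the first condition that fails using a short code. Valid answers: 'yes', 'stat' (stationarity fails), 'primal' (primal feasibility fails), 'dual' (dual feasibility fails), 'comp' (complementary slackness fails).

Gradient of f: grad f(x) = Q x + c = (3, 2)
Constraint values g_i(x) = a_i^T x - b_i:
  g_1((-3, -1)) = -2
  g_2((-3, -1)) = 0
Stationarity residual: grad f(x) + sum_i lambda_i a_i = (0, 0)
  -> stationarity OK
Primal feasibility (all g_i <= 0): OK
Dual feasibility (all lambda_i >= 0): FAILS
Complementary slackness (lambda_i * g_i(x) = 0 for all i): OK

Verdict: the first failing condition is dual_feasibility -> dual.

dual


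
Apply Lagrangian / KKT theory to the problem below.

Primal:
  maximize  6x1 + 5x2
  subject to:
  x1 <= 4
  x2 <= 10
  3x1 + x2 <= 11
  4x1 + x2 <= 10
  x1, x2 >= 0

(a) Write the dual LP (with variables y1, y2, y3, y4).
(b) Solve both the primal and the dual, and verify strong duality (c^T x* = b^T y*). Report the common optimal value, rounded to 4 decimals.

The standard primal-dual pair for 'max c^T x s.t. A x <= b, x >= 0' is:
  Dual:  min b^T y  s.t.  A^T y >= c,  y >= 0.

So the dual LP is:
  minimize  4y1 + 10y2 + 11y3 + 10y4
  subject to:
    y1 + 3y3 + 4y4 >= 6
    y2 + y3 + y4 >= 5
    y1, y2, y3, y4 >= 0

Solving the primal: x* = (0, 10).
  primal value c^T x* = 50.
Solving the dual: y* = (0, 3.5, 0, 1.5).
  dual value b^T y* = 50.
Strong duality: c^T x* = b^T y*. Confirmed.

50


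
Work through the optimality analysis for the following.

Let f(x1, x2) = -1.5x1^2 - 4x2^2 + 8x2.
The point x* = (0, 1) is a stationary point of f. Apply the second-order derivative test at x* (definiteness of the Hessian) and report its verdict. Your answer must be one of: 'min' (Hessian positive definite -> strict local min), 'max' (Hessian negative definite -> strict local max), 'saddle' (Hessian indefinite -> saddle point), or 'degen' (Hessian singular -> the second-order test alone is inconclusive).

Compute the Hessian H = grad^2 f:
  H = [[-3, 0], [0, -8]]
Verify stationarity: grad f(x*) = H x* + g = (0, 0).
Eigenvalues of H: -8, -3.
Both eigenvalues < 0, so H is negative definite -> x* is a strict local max.

max


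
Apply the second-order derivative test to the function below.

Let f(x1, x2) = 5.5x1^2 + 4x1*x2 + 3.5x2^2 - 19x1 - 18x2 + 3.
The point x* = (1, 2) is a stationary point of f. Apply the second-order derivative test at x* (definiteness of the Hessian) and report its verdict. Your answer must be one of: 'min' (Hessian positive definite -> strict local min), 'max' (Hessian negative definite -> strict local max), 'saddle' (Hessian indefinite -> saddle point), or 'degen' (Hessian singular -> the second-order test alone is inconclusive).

Compute the Hessian H = grad^2 f:
  H = [[11, 4], [4, 7]]
Verify stationarity: grad f(x*) = H x* + g = (0, 0).
Eigenvalues of H: 4.5279, 13.4721.
Both eigenvalues > 0, so H is positive definite -> x* is a strict local min.

min


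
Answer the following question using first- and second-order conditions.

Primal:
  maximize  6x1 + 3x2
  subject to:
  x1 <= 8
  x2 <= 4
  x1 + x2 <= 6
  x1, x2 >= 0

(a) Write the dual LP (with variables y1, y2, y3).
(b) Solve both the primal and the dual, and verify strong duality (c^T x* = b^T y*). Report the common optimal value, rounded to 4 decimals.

The standard primal-dual pair for 'max c^T x s.t. A x <= b, x >= 0' is:
  Dual:  min b^T y  s.t.  A^T y >= c,  y >= 0.

So the dual LP is:
  minimize  8y1 + 4y2 + 6y3
  subject to:
    y1 + y3 >= 6
    y2 + y3 >= 3
    y1, y2, y3 >= 0

Solving the primal: x* = (6, 0).
  primal value c^T x* = 36.
Solving the dual: y* = (0, 0, 6).
  dual value b^T y* = 36.
Strong duality: c^T x* = b^T y*. Confirmed.

36


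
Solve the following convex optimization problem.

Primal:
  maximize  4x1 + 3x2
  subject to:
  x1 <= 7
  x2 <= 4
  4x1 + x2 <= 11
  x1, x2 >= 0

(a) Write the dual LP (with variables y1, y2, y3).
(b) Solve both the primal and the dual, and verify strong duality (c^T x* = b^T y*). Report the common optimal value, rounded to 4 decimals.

The standard primal-dual pair for 'max c^T x s.t. A x <= b, x >= 0' is:
  Dual:  min b^T y  s.t.  A^T y >= c,  y >= 0.

So the dual LP is:
  minimize  7y1 + 4y2 + 11y3
  subject to:
    y1 + 4y3 >= 4
    y2 + y3 >= 3
    y1, y2, y3 >= 0

Solving the primal: x* = (1.75, 4).
  primal value c^T x* = 19.
Solving the dual: y* = (0, 2, 1).
  dual value b^T y* = 19.
Strong duality: c^T x* = b^T y*. Confirmed.

19


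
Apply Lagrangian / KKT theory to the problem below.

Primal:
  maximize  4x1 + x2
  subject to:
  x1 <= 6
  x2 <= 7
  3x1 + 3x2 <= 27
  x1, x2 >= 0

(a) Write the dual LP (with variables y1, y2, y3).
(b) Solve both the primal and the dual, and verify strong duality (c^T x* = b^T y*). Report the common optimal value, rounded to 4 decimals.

The standard primal-dual pair for 'max c^T x s.t. A x <= b, x >= 0' is:
  Dual:  min b^T y  s.t.  A^T y >= c,  y >= 0.

So the dual LP is:
  minimize  6y1 + 7y2 + 27y3
  subject to:
    y1 + 3y3 >= 4
    y2 + 3y3 >= 1
    y1, y2, y3 >= 0

Solving the primal: x* = (6, 3).
  primal value c^T x* = 27.
Solving the dual: y* = (3, 0, 0.3333).
  dual value b^T y* = 27.
Strong duality: c^T x* = b^T y*. Confirmed.

27


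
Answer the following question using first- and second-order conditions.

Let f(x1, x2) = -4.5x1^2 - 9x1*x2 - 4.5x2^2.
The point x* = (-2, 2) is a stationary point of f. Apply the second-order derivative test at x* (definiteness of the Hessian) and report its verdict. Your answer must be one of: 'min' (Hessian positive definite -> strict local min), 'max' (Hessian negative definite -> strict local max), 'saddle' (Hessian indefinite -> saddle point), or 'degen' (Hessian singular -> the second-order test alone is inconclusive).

Compute the Hessian H = grad^2 f:
  H = [[-9, -9], [-9, -9]]
Verify stationarity: grad f(x*) = H x* + g = (0, 0).
Eigenvalues of H: -18, 0.
H has a zero eigenvalue (singular; negative semidefinite but not definite), so H is neither positive definite, negative definite, nor indefinite. The second-order test alone is inconclusive -> degen.
(Indeed, f is constant along the null direction of H through x*, so x* is not a strict local extremum.)

degen


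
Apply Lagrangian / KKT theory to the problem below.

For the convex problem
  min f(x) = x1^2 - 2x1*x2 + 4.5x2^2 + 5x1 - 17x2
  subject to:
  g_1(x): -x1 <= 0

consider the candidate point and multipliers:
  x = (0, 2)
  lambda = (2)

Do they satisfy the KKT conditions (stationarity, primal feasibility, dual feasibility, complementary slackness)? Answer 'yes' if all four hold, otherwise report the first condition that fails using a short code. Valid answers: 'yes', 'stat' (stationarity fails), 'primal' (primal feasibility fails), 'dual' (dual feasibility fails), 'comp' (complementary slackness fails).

Gradient of f: grad f(x) = Q x + c = (1, 1)
Constraint values g_i(x) = a_i^T x - b_i:
  g_1((0, 2)) = 0
Stationarity residual: grad f(x) + sum_i lambda_i a_i = (-1, 1)
  -> stationarity FAILS
Primal feasibility (all g_i <= 0): OK
Dual feasibility (all lambda_i >= 0): OK
Complementary slackness (lambda_i * g_i(x) = 0 for all i): OK

Verdict: the first failing condition is stationarity -> stat.

stat


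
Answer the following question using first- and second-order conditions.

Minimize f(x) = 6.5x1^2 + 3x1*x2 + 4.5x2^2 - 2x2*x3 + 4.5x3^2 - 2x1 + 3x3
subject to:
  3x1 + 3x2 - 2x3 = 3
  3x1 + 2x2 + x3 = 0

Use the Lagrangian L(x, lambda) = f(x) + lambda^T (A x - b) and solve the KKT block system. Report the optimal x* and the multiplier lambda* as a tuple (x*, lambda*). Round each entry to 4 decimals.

Form the Lagrangian:
  L(x, lambda) = (1/2) x^T Q x + c^T x + lambda^T (A x - b)
Stationarity (grad_x L = 0): Q x + c + A^T lambda = 0.
Primal feasibility: A x = b.

This gives the KKT block system:
  [ Q   A^T ] [ x     ]   [-c ]
  [ A    0  ] [ lambda ] = [ b ]

Solving the linear system:
  x*      = (0.2799, 0.0687, -0.9771)
  lambda* = (-2.1821, 1.5671)
  f(x*)   = 1.5276

x* = (0.2799, 0.0687, -0.9771), lambda* = (-2.1821, 1.5671)


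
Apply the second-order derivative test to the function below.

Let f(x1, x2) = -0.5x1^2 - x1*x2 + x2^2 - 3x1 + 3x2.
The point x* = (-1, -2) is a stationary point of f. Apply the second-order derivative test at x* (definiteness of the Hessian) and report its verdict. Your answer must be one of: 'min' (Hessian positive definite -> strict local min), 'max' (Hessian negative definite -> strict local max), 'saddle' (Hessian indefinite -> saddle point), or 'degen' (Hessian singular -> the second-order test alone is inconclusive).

Compute the Hessian H = grad^2 f:
  H = [[-1, -1], [-1, 2]]
Verify stationarity: grad f(x*) = H x* + g = (0, 0).
Eigenvalues of H: -1.3028, 2.3028.
Eigenvalues have mixed signs, so H is indefinite -> x* is a saddle point.

saddle


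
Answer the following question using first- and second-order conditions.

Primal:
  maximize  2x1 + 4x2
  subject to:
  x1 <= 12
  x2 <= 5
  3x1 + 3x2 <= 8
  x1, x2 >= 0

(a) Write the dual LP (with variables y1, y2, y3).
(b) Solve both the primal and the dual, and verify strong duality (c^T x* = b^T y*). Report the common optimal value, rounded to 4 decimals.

The standard primal-dual pair for 'max c^T x s.t. A x <= b, x >= 0' is:
  Dual:  min b^T y  s.t.  A^T y >= c,  y >= 0.

So the dual LP is:
  minimize  12y1 + 5y2 + 8y3
  subject to:
    y1 + 3y3 >= 2
    y2 + 3y3 >= 4
    y1, y2, y3 >= 0

Solving the primal: x* = (0, 2.6667).
  primal value c^T x* = 10.6667.
Solving the dual: y* = (0, 0, 1.3333).
  dual value b^T y* = 10.6667.
Strong duality: c^T x* = b^T y*. Confirmed.

10.6667


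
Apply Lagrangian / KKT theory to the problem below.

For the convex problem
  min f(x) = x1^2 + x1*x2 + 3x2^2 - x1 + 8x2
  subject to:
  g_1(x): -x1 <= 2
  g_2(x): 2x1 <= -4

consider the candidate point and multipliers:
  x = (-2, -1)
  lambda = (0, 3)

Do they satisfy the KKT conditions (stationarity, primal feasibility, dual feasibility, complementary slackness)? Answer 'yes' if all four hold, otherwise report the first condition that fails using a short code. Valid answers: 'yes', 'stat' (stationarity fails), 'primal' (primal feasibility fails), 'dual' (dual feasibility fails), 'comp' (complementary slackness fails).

Gradient of f: grad f(x) = Q x + c = (-6, 0)
Constraint values g_i(x) = a_i^T x - b_i:
  g_1((-2, -1)) = 0
  g_2((-2, -1)) = 0
Stationarity residual: grad f(x) + sum_i lambda_i a_i = (0, 0)
  -> stationarity OK
Primal feasibility (all g_i <= 0): OK
Dual feasibility (all lambda_i >= 0): OK
Complementary slackness (lambda_i * g_i(x) = 0 for all i): OK

Verdict: yes, KKT holds.

yes


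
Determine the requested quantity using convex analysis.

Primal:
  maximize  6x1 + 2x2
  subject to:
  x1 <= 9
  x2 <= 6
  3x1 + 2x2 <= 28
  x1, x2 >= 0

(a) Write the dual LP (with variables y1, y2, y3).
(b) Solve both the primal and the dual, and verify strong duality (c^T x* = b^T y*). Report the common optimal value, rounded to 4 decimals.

The standard primal-dual pair for 'max c^T x s.t. A x <= b, x >= 0' is:
  Dual:  min b^T y  s.t.  A^T y >= c,  y >= 0.

So the dual LP is:
  minimize  9y1 + 6y2 + 28y3
  subject to:
    y1 + 3y3 >= 6
    y2 + 2y3 >= 2
    y1, y2, y3 >= 0

Solving the primal: x* = (9, 0.5).
  primal value c^T x* = 55.
Solving the dual: y* = (3, 0, 1).
  dual value b^T y* = 55.
Strong duality: c^T x* = b^T y*. Confirmed.

55


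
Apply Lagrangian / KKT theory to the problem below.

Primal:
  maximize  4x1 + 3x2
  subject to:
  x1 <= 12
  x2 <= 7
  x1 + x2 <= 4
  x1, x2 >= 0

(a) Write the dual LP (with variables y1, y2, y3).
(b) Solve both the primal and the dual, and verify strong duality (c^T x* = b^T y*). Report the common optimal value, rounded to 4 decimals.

The standard primal-dual pair for 'max c^T x s.t. A x <= b, x >= 0' is:
  Dual:  min b^T y  s.t.  A^T y >= c,  y >= 0.

So the dual LP is:
  minimize  12y1 + 7y2 + 4y3
  subject to:
    y1 + y3 >= 4
    y2 + y3 >= 3
    y1, y2, y3 >= 0

Solving the primal: x* = (4, 0).
  primal value c^T x* = 16.
Solving the dual: y* = (0, 0, 4).
  dual value b^T y* = 16.
Strong duality: c^T x* = b^T y*. Confirmed.

16


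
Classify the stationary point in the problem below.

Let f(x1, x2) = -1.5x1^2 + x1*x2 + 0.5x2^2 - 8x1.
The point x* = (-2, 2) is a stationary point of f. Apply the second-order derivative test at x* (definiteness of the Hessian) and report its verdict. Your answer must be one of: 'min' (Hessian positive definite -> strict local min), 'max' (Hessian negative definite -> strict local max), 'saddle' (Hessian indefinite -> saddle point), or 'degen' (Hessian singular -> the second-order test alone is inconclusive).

Compute the Hessian H = grad^2 f:
  H = [[-3, 1], [1, 1]]
Verify stationarity: grad f(x*) = H x* + g = (0, 0).
Eigenvalues of H: -3.2361, 1.2361.
Eigenvalues have mixed signs, so H is indefinite -> x* is a saddle point.

saddle


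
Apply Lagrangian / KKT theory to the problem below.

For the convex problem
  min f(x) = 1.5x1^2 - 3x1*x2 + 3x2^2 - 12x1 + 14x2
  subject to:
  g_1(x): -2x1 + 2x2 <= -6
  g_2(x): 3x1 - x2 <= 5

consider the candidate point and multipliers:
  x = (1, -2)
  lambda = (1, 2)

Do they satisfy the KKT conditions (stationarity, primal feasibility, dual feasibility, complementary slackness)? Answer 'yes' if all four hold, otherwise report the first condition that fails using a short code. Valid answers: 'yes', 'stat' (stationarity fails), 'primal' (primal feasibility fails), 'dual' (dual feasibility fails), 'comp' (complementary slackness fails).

Gradient of f: grad f(x) = Q x + c = (-3, -1)
Constraint values g_i(x) = a_i^T x - b_i:
  g_1((1, -2)) = 0
  g_2((1, -2)) = 0
Stationarity residual: grad f(x) + sum_i lambda_i a_i = (1, -1)
  -> stationarity FAILS
Primal feasibility (all g_i <= 0): OK
Dual feasibility (all lambda_i >= 0): OK
Complementary slackness (lambda_i * g_i(x) = 0 for all i): OK

Verdict: the first failing condition is stationarity -> stat.

stat


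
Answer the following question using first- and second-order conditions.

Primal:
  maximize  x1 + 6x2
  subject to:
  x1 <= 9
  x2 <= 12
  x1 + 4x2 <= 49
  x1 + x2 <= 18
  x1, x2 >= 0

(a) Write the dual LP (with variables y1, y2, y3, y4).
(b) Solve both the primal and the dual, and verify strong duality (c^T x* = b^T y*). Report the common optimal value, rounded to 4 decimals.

The standard primal-dual pair for 'max c^T x s.t. A x <= b, x >= 0' is:
  Dual:  min b^T y  s.t.  A^T y >= c,  y >= 0.

So the dual LP is:
  minimize  9y1 + 12y2 + 49y3 + 18y4
  subject to:
    y1 + y3 + y4 >= 1
    y2 + 4y3 + y4 >= 6
    y1, y2, y3, y4 >= 0

Solving the primal: x* = (1, 12).
  primal value c^T x* = 73.
Solving the dual: y* = (0, 2, 1, 0).
  dual value b^T y* = 73.
Strong duality: c^T x* = b^T y*. Confirmed.

73


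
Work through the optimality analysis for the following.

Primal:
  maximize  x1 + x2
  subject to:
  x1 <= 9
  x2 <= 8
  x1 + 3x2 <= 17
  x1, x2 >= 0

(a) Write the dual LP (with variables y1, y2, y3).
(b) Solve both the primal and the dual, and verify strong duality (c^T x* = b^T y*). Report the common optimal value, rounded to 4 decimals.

The standard primal-dual pair for 'max c^T x s.t. A x <= b, x >= 0' is:
  Dual:  min b^T y  s.t.  A^T y >= c,  y >= 0.

So the dual LP is:
  minimize  9y1 + 8y2 + 17y3
  subject to:
    y1 + y3 >= 1
    y2 + 3y3 >= 1
    y1, y2, y3 >= 0

Solving the primal: x* = (9, 2.6667).
  primal value c^T x* = 11.6667.
Solving the dual: y* = (0.6667, 0, 0.3333).
  dual value b^T y* = 11.6667.
Strong duality: c^T x* = b^T y*. Confirmed.

11.6667


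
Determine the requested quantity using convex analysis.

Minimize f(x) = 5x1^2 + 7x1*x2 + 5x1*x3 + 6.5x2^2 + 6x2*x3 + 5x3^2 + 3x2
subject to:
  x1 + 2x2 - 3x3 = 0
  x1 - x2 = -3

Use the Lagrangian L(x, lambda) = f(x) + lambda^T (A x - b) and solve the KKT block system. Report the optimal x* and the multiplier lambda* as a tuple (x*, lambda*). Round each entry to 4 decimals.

Form the Lagrangian:
  L(x, lambda) = (1/2) x^T Q x + c^T x + lambda^T (A x - b)
Stationarity (grad_x L = 0): Q x + c + A^T lambda = 0.
Primal feasibility: A x = b.

This gives the KKT block system:
  [ Q   A^T ] [ x     ]   [-c ]
  [ A    0  ] [ lambda ] = [ b ]

Solving the linear system:
  x*      = (-1.7826, 1.2174, 0.2174)
  lambda* = (0.1884, 8.029)
  f(x*)   = 13.8696

x* = (-1.7826, 1.2174, 0.2174), lambda* = (0.1884, 8.029)


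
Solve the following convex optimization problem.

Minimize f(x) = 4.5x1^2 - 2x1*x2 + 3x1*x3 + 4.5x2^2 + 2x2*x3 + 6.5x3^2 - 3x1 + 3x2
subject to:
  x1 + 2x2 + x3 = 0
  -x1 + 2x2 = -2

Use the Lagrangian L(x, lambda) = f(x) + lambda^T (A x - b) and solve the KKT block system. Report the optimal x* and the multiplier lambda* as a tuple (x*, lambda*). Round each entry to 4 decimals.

Form the Lagrangian:
  L(x, lambda) = (1/2) x^T Q x + c^T x + lambda^T (A x - b)
Stationarity (grad_x L = 0): Q x + c + A^T lambda = 0.
Primal feasibility: A x = b.

This gives the KKT block system:
  [ Q   A^T ] [ x     ]   [-c ]
  [ A    0  ] [ lambda ] = [ b ]

Solving the linear system:
  x*      = (0.9724, -0.5138, 0.0552)
  lambda* = (-2.6077, 4.337)
  f(x*)   = 2.1077

x* = (0.9724, -0.5138, 0.0552), lambda* = (-2.6077, 4.337)


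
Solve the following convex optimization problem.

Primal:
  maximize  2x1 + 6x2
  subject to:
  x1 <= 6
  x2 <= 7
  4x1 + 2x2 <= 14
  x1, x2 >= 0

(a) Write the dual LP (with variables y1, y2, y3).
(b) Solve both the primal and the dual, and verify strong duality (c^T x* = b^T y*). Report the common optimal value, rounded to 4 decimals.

The standard primal-dual pair for 'max c^T x s.t. A x <= b, x >= 0' is:
  Dual:  min b^T y  s.t.  A^T y >= c,  y >= 0.

So the dual LP is:
  minimize  6y1 + 7y2 + 14y3
  subject to:
    y1 + 4y3 >= 2
    y2 + 2y3 >= 6
    y1, y2, y3 >= 0

Solving the primal: x* = (0, 7).
  primal value c^T x* = 42.
Solving the dual: y* = (0, 5, 0.5).
  dual value b^T y* = 42.
Strong duality: c^T x* = b^T y*. Confirmed.

42


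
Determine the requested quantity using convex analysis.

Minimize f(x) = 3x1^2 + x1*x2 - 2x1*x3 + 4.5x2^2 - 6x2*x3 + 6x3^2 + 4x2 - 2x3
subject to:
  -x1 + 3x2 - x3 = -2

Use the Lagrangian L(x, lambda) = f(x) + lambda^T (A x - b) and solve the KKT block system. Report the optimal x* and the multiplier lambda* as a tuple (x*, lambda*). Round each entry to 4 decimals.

Form the Lagrangian:
  L(x, lambda) = (1/2) x^T Q x + c^T x + lambda^T (A x - b)
Stationarity (grad_x L = 0): Q x + c + A^T lambda = 0.
Primal feasibility: A x = b.

This gives the KKT block system:
  [ Q   A^T ] [ x     ]   [-c ]
  [ A    0  ] [ lambda ] = [ b ]

Solving the linear system:
  x*      = (0.1364, -0.6571, -0.1077)
  lambda* = (0.377)
  f(x*)   = -0.8294

x* = (0.1364, -0.6571, -0.1077), lambda* = (0.377)


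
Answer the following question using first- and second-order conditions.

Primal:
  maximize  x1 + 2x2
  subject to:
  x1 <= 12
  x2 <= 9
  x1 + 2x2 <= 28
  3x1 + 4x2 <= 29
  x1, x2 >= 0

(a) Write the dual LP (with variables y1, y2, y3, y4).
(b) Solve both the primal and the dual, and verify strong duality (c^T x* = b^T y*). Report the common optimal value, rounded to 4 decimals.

The standard primal-dual pair for 'max c^T x s.t. A x <= b, x >= 0' is:
  Dual:  min b^T y  s.t.  A^T y >= c,  y >= 0.

So the dual LP is:
  minimize  12y1 + 9y2 + 28y3 + 29y4
  subject to:
    y1 + y3 + 3y4 >= 1
    y2 + 2y3 + 4y4 >= 2
    y1, y2, y3, y4 >= 0

Solving the primal: x* = (0, 7.25).
  primal value c^T x* = 14.5.
Solving the dual: y* = (0, 0, 0, 0.5).
  dual value b^T y* = 14.5.
Strong duality: c^T x* = b^T y*. Confirmed.

14.5


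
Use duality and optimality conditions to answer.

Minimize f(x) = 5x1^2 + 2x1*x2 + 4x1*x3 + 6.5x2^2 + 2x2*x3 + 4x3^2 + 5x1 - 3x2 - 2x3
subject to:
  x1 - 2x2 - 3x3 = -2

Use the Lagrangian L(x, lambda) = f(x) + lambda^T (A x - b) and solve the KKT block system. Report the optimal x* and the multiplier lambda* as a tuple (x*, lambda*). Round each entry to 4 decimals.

Form the Lagrangian:
  L(x, lambda) = (1/2) x^T Q x + c^T x + lambda^T (A x - b)
Stationarity (grad_x L = 0): Q x + c + A^T lambda = 0.
Primal feasibility: A x = b.

This gives the KKT block system:
  [ Q   A^T ] [ x     ]   [-c ]
  [ A    0  ] [ lambda ] = [ b ]

Solving the linear system:
  x*      = (-0.6212, 0.2005, 0.3259)
  lambda* = (-0.4922)
  f(x*)   = -2.672

x* = (-0.6212, 0.2005, 0.3259), lambda* = (-0.4922)


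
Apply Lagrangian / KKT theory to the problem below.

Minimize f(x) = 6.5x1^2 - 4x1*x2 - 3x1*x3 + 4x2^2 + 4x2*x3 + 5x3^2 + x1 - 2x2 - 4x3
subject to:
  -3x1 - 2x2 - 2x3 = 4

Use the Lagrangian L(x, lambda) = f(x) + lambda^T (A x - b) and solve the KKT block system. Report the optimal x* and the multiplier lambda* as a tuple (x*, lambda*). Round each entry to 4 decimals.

Form the Lagrangian:
  L(x, lambda) = (1/2) x^T Q x + c^T x + lambda^T (A x - b)
Stationarity (grad_x L = 0): Q x + c + A^T lambda = 0.
Primal feasibility: A x = b.

This gives the KKT block system:
  [ Q   A^T ] [ x     ]   [-c ]
  [ A    0  ] [ lambda ] = [ b ]

Solving the linear system:
  x*      = (-0.8346, -0.7323, -0.0157)
  lambda* = (-2.2913)
  f(x*)   = 4.9291

x* = (-0.8346, -0.7323, -0.0157), lambda* = (-2.2913)


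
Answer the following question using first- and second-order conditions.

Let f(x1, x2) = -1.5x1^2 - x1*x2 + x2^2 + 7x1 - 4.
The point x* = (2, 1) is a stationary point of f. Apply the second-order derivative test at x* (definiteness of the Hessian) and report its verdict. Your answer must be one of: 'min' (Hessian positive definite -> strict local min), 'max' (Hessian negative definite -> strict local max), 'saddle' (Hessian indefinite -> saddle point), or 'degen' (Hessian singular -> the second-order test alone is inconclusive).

Compute the Hessian H = grad^2 f:
  H = [[-3, -1], [-1, 2]]
Verify stationarity: grad f(x*) = H x* + g = (0, 0).
Eigenvalues of H: -3.1926, 2.1926.
Eigenvalues have mixed signs, so H is indefinite -> x* is a saddle point.

saddle


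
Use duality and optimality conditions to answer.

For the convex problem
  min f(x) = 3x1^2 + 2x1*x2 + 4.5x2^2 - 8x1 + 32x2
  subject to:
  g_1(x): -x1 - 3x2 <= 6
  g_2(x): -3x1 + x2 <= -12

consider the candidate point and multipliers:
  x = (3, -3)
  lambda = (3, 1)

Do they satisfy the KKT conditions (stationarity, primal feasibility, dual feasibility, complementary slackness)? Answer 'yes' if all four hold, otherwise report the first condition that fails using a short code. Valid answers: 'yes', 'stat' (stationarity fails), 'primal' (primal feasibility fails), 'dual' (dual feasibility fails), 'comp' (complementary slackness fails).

Gradient of f: grad f(x) = Q x + c = (4, 11)
Constraint values g_i(x) = a_i^T x - b_i:
  g_1((3, -3)) = 0
  g_2((3, -3)) = 0
Stationarity residual: grad f(x) + sum_i lambda_i a_i = (-2, 3)
  -> stationarity FAILS
Primal feasibility (all g_i <= 0): OK
Dual feasibility (all lambda_i >= 0): OK
Complementary slackness (lambda_i * g_i(x) = 0 for all i): OK

Verdict: the first failing condition is stationarity -> stat.

stat


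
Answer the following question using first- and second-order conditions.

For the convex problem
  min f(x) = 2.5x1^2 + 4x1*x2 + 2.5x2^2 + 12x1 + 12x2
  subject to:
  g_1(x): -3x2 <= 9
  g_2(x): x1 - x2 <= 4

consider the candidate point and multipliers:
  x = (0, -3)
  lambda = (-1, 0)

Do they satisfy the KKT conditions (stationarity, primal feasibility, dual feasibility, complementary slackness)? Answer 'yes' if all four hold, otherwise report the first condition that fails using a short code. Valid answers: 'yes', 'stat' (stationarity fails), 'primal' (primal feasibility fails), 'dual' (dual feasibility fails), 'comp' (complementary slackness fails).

Gradient of f: grad f(x) = Q x + c = (0, -3)
Constraint values g_i(x) = a_i^T x - b_i:
  g_1((0, -3)) = 0
  g_2((0, -3)) = -1
Stationarity residual: grad f(x) + sum_i lambda_i a_i = (0, 0)
  -> stationarity OK
Primal feasibility (all g_i <= 0): OK
Dual feasibility (all lambda_i >= 0): FAILS
Complementary slackness (lambda_i * g_i(x) = 0 for all i): OK

Verdict: the first failing condition is dual_feasibility -> dual.

dual


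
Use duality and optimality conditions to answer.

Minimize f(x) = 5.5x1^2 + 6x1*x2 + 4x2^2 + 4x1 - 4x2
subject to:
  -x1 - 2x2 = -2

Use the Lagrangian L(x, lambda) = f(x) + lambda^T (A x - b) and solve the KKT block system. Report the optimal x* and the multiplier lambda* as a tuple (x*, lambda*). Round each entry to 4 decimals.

Form the Lagrangian:
  L(x, lambda) = (1/2) x^T Q x + c^T x + lambda^T (A x - b)
Stationarity (grad_x L = 0): Q x + c + A^T lambda = 0.
Primal feasibility: A x = b.

This gives the KKT block system:
  [ Q   A^T ] [ x     ]   [-c ]
  [ A    0  ] [ lambda ] = [ b ]

Solving the linear system:
  x*      = (-1.1429, 1.5714)
  lambda* = (0.8571)
  f(x*)   = -4.5714

x* = (-1.1429, 1.5714), lambda* = (0.8571)


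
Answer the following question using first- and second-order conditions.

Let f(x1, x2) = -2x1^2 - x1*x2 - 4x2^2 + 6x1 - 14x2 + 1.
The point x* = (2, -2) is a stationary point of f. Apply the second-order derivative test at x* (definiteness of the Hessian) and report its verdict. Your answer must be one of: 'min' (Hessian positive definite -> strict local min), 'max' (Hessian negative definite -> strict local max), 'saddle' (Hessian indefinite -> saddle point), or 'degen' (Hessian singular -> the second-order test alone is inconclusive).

Compute the Hessian H = grad^2 f:
  H = [[-4, -1], [-1, -8]]
Verify stationarity: grad f(x*) = H x* + g = (0, 0).
Eigenvalues of H: -8.2361, -3.7639.
Both eigenvalues < 0, so H is negative definite -> x* is a strict local max.

max


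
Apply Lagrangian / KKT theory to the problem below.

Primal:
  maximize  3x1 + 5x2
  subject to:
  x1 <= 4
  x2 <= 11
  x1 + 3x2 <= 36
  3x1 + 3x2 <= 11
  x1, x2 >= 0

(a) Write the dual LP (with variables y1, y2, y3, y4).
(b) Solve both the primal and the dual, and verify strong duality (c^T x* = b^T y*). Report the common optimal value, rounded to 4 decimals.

The standard primal-dual pair for 'max c^T x s.t. A x <= b, x >= 0' is:
  Dual:  min b^T y  s.t.  A^T y >= c,  y >= 0.

So the dual LP is:
  minimize  4y1 + 11y2 + 36y3 + 11y4
  subject to:
    y1 + y3 + 3y4 >= 3
    y2 + 3y3 + 3y4 >= 5
    y1, y2, y3, y4 >= 0

Solving the primal: x* = (0, 3.6667).
  primal value c^T x* = 18.3333.
Solving the dual: y* = (0, 0, 0, 1.6667).
  dual value b^T y* = 18.3333.
Strong duality: c^T x* = b^T y*. Confirmed.

18.3333


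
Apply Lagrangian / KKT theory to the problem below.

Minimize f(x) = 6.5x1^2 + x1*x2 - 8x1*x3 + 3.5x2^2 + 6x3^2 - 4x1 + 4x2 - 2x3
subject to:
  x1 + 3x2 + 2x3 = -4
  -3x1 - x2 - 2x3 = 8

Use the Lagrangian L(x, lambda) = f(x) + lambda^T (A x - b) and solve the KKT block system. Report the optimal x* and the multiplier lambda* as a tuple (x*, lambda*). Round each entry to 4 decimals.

Form the Lagrangian:
  L(x, lambda) = (1/2) x^T Q x + c^T x + lambda^T (A x - b)
Stationarity (grad_x L = 0): Q x + c + A^T lambda = 0.
Primal feasibility: A x = b.

This gives the KKT block system:
  [ Q   A^T ] [ x     ]   [-c ]
  [ A    0  ] [ lambda ] = [ b ]

Solving the linear system:
  x*      = (-1.7647, 0.2353, -1.4706)
  lambda* = (-3.3235, -6.0882)
  f(x*)   = 23.1765

x* = (-1.7647, 0.2353, -1.4706), lambda* = (-3.3235, -6.0882)


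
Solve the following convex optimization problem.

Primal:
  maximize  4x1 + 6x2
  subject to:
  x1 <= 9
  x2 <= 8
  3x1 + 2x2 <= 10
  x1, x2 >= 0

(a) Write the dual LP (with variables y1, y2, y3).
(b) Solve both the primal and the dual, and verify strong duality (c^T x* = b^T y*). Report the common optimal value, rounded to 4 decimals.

The standard primal-dual pair for 'max c^T x s.t. A x <= b, x >= 0' is:
  Dual:  min b^T y  s.t.  A^T y >= c,  y >= 0.

So the dual LP is:
  minimize  9y1 + 8y2 + 10y3
  subject to:
    y1 + 3y3 >= 4
    y2 + 2y3 >= 6
    y1, y2, y3 >= 0

Solving the primal: x* = (0, 5).
  primal value c^T x* = 30.
Solving the dual: y* = (0, 0, 3).
  dual value b^T y* = 30.
Strong duality: c^T x* = b^T y*. Confirmed.

30


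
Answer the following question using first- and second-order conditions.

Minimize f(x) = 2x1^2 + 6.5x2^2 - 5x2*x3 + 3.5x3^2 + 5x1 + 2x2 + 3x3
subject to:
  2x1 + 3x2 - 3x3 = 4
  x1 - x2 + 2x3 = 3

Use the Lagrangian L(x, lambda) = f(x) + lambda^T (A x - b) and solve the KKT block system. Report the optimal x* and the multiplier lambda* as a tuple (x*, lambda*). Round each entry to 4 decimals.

Form the Lagrangian:
  L(x, lambda) = (1/2) x^T Q x + c^T x + lambda^T (A x - b)
Stationarity (grad_x L = 0): Q x + c + A^T lambda = 0.
Primal feasibility: A x = b.

This gives the KKT block system:
  [ Q   A^T ] [ x     ]   [-c ]
  [ A    0  ] [ lambda ] = [ b ]

Solving the linear system:
  x*      = (2.3373, 0.2129, 0.4378)
  lambda* = (-3.3855, -7.5783)
  f(x*)   = 24.8514

x* = (2.3373, 0.2129, 0.4378), lambda* = (-3.3855, -7.5783)


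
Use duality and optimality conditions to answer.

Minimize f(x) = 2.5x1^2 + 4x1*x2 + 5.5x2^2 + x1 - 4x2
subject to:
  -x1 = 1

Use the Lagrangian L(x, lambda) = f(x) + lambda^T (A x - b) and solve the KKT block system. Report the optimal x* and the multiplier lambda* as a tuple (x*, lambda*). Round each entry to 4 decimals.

Form the Lagrangian:
  L(x, lambda) = (1/2) x^T Q x + c^T x + lambda^T (A x - b)
Stationarity (grad_x L = 0): Q x + c + A^T lambda = 0.
Primal feasibility: A x = b.

This gives the KKT block system:
  [ Q   A^T ] [ x     ]   [-c ]
  [ A    0  ] [ lambda ] = [ b ]

Solving the linear system:
  x*      = (-1, 0.7273)
  lambda* = (-1.0909)
  f(x*)   = -1.4091

x* = (-1, 0.7273), lambda* = (-1.0909)


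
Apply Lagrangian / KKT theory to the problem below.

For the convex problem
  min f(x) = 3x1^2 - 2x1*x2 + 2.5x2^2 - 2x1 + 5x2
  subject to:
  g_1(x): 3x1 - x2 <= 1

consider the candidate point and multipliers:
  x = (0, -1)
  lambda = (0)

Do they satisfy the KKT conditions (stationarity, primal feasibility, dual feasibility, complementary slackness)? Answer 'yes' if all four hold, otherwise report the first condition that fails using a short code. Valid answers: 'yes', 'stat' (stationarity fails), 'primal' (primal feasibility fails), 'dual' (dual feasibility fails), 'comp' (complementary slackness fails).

Gradient of f: grad f(x) = Q x + c = (0, 0)
Constraint values g_i(x) = a_i^T x - b_i:
  g_1((0, -1)) = 0
Stationarity residual: grad f(x) + sum_i lambda_i a_i = (0, 0)
  -> stationarity OK
Primal feasibility (all g_i <= 0): OK
Dual feasibility (all lambda_i >= 0): OK
Complementary slackness (lambda_i * g_i(x) = 0 for all i): OK

Verdict: yes, KKT holds.

yes


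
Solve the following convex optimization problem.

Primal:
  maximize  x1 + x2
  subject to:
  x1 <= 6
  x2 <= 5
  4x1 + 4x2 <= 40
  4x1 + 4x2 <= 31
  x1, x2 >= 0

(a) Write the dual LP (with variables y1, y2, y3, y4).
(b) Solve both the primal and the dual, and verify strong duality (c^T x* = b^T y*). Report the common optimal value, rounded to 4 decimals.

The standard primal-dual pair for 'max c^T x s.t. A x <= b, x >= 0' is:
  Dual:  min b^T y  s.t.  A^T y >= c,  y >= 0.

So the dual LP is:
  minimize  6y1 + 5y2 + 40y3 + 31y4
  subject to:
    y1 + 4y3 + 4y4 >= 1
    y2 + 4y3 + 4y4 >= 1
    y1, y2, y3, y4 >= 0

Solving the primal: x* = (2.75, 5).
  primal value c^T x* = 7.75.
Solving the dual: y* = (0, 0, 0, 0.25).
  dual value b^T y* = 7.75.
Strong duality: c^T x* = b^T y*. Confirmed.

7.75


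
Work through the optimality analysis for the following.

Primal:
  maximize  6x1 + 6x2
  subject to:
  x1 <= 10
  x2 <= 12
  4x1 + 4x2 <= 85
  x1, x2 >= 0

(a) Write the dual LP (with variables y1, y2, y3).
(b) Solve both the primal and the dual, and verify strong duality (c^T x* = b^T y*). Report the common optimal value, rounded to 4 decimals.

The standard primal-dual pair for 'max c^T x s.t. A x <= b, x >= 0' is:
  Dual:  min b^T y  s.t.  A^T y >= c,  y >= 0.

So the dual LP is:
  minimize  10y1 + 12y2 + 85y3
  subject to:
    y1 + 4y3 >= 6
    y2 + 4y3 >= 6
    y1, y2, y3 >= 0

Solving the primal: x* = (9.25, 12).
  primal value c^T x* = 127.5.
Solving the dual: y* = (0, 0, 1.5).
  dual value b^T y* = 127.5.
Strong duality: c^T x* = b^T y*. Confirmed.

127.5


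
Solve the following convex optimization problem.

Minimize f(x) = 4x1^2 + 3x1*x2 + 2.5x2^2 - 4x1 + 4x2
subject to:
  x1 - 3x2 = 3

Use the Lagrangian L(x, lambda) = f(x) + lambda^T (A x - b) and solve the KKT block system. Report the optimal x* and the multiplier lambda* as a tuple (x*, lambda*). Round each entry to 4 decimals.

Form the Lagrangian:
  L(x, lambda) = (1/2) x^T Q x + c^T x + lambda^T (A x - b)
Stationarity (grad_x L = 0): Q x + c + A^T lambda = 0.
Primal feasibility: A x = b.

This gives the KKT block system:
  [ Q   A^T ] [ x     ]   [-c ]
  [ A    0  ] [ lambda ] = [ b ]

Solving the linear system:
  x*      = (0.6947, -0.7684)
  lambda* = (0.7474)
  f(x*)   = -4.0474

x* = (0.6947, -0.7684), lambda* = (0.7474)


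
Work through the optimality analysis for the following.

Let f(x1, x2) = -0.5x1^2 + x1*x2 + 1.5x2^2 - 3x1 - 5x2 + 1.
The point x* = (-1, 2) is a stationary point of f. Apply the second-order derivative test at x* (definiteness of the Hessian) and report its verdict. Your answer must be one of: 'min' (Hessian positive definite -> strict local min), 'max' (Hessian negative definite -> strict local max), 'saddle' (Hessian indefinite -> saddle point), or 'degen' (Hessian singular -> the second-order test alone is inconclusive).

Compute the Hessian H = grad^2 f:
  H = [[-1, 1], [1, 3]]
Verify stationarity: grad f(x*) = H x* + g = (0, 0).
Eigenvalues of H: -1.2361, 3.2361.
Eigenvalues have mixed signs, so H is indefinite -> x* is a saddle point.

saddle
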